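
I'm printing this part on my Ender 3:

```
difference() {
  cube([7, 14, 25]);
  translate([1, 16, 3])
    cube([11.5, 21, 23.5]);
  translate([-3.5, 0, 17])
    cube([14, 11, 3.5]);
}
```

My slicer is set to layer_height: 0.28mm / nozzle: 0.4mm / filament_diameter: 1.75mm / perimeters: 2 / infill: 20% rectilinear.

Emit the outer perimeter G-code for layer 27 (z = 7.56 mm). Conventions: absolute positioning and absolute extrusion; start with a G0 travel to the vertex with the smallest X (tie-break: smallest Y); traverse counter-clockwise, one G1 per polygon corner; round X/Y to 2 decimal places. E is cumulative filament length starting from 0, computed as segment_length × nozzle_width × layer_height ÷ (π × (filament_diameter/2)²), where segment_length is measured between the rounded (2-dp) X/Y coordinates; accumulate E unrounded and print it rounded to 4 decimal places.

At z = 7.56 mm: the cube is present — its section is the full 7×14 rectangle; the cube at (1, 16) (footprint 11.5×21) is included at this height; the cube at (-3.5, 0) does not reach this height (z outside [17, 20.5]); Subtracting the remaining from the first: starting from the 7×14 cube, the 11.5×21 cube at (1, 16) misses the remaining region (no effect) — 1 connected region. The outline is a single polygon with 4 vertices. Extrusion per mm of travel: 0.4 × 0.28 / (π × 0.875²) = 0.046564. Accumulating E over each segment gives final E = 1.9557.

G0 X0.00 Y0.00 Z7.56
G1 X7.00 Y0.00 E0.3259
G1 X7.00 Y14.00 E0.9778
G1 X0.00 Y14.00 E1.3038
G1 X0.00 Y0.00 E1.9557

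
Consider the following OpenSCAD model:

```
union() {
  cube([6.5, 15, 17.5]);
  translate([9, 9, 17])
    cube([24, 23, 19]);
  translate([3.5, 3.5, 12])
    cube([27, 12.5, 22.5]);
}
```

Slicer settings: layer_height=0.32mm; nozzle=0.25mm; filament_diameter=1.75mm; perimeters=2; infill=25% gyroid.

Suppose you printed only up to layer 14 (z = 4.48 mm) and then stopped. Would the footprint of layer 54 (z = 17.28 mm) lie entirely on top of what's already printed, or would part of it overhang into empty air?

part overhangs

Compare the two slices. At z = 4.48: the cube is present — its section is the full 6.5×15 rectangle (area 97.50 mm²); the cube at (9, 9) is absent (z outside [17, 36]); the cube at (3.5, 3.5) is not intersected at this z (z outside [12, 34.5]); Taking the union: only the 6.5×15 cube is present, so the union is just that shape — area = 97.50 mm². At z = 17.28: the cube is present — its section is the full 6.5×15 rectangle (area 97.50 mm²); the cube at (9, 9) is present — its section is the full 24×23 rectangle (area 552.00 mm²); the 27×12.5 cube at (3.5, 3.5) contributes its full rectangle (area 337.50 mm²); Combining (union): the regions partially overlap — summed areas 987.00 mm² minus the doubly-counted overlap 185.00 mm² gives 802.00 mm² — area = 802.00 mm². Checking containment: at z = 17.28 the cross-section extends beyond the z = 4.48 cross-section by about 704.50 mm².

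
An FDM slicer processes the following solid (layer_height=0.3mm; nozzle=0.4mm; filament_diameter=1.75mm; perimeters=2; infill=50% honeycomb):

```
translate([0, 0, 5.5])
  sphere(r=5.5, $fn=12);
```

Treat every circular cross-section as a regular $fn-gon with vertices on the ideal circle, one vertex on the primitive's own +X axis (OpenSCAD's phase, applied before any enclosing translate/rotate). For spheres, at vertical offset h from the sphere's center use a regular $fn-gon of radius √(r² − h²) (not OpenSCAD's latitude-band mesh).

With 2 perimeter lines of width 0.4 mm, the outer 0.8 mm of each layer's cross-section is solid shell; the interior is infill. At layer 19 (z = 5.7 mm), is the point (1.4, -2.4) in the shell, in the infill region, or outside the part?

At z = 5.7 mm: the r=5.5 sphere contributes a regular 12-gon of circumradius √(5.5²−0.2²) = 5.496. Overall, the cross-section is a single solid region. The nearest boundary edge runs (2.75, -4.76)→(4.76, -2.75); distance from the point to it = 2.62 mm. The point is inside the cross-section and 2.62 mm from the nearest boundary — more than the 0.8 mm shell width (2 × 0.4), so it's in the infill interior.

infill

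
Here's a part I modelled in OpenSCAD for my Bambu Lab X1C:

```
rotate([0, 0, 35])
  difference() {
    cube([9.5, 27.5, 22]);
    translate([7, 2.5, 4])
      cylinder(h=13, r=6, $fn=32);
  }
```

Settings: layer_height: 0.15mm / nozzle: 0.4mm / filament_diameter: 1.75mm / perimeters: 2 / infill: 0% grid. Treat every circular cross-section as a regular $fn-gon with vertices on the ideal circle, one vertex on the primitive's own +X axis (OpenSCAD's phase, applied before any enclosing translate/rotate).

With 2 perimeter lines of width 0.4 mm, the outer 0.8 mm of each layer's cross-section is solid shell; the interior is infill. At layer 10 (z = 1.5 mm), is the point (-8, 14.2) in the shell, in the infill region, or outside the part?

infill

At z = 1.5 mm: the 9.5×27.5 cube contributes its full rectangle; the cylinder at (7, 2.5) is absent (z outside [4, 17]); Subtracting the remaining from the first: none of the subtracted shapes is present at this height, so the 9.5×27.5 cube is unchanged — 1 connected region; (rotated 35° about Z; rotation is an isometry so areas/perimeters/island counts are preserved). Overall, the cross-section is a single solid region. Undo the 35° rotation: the query point maps to (1.592, 16.221) in the un-rotated model frame. The nearest boundary edge runs (0.00, 27.50)→(0.00, 0.00); distance from the point to it = 1.59 mm. The point is inside the cross-section and 1.59 mm from the nearest boundary — more than the 0.8 mm shell width (2 × 0.4), so it's in the infill interior.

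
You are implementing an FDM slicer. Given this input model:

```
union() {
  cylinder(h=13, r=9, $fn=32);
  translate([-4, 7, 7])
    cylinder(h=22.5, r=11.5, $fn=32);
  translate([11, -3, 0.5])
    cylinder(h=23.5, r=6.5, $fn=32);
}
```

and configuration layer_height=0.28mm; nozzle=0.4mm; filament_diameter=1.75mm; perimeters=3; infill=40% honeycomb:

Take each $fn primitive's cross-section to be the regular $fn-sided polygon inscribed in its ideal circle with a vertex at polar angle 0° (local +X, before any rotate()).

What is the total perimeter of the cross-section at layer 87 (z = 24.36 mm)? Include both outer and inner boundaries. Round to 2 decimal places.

72.14 mm

At z = 24.36 mm: the cylinder is not intersected at this z (z outside [0, 13]); the r=11.5 cylinder at (-4, 7) gives a regular 32-gon of circumradius 11.5 (constant along its height) (perimeter = 2·32·11.500·sin(180°/32) = 72.14 mm); the cylinder at (11, -3) is not intersected at this z (z outside [0.5, 24]); Merging all regions: only the r=11.5 cylinder at (-4, 7) is present, so the union is just that shape — boundary = 72.14 mm. Overall, the cross-section is a single solid region. Total boundary length (outer) = 72.14 mm.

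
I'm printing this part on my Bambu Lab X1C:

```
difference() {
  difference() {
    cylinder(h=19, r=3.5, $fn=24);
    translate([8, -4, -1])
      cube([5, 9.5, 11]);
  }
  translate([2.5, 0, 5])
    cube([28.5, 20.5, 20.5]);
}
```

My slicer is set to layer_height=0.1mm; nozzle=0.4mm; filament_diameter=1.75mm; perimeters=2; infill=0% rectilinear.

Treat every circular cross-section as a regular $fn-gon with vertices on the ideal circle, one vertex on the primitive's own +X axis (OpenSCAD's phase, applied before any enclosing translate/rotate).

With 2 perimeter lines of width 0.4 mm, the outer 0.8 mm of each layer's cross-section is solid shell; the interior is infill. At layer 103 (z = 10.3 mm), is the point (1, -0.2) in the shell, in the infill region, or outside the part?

At z = 10.3 mm: the r=3.5 cylinder contributes a regular 24-gon of circumradius 3.5; the cube at (8, -4) is absent (z outside [-1, 10]); After the difference (first − rest): none of the subtracted shapes is present at this height, so the r=3.5 cylinder is unchanged — 1 connected region; the cube at (2.5, 0) (footprint 28.5×20.5) is included at this height; Taking the first minus the rest: starting from that combined region, the 28.5×20.5 cube at (2.5, 0) partially overlaps it — only the 1.63 mm² overlap (of its 584.25 mm²) is removed, clipping the outline — 1 connected region. Overall, the cross-section is a single solid region. The nearest boundary edge runs (2.50, 2.44)→(2.50, 0.00); distance from the point to it = 1.51 mm. The point is inside the cross-section and 1.51 mm from the nearest boundary — more than the 0.8 mm shell width (2 × 0.4), so it's in the infill interior.

infill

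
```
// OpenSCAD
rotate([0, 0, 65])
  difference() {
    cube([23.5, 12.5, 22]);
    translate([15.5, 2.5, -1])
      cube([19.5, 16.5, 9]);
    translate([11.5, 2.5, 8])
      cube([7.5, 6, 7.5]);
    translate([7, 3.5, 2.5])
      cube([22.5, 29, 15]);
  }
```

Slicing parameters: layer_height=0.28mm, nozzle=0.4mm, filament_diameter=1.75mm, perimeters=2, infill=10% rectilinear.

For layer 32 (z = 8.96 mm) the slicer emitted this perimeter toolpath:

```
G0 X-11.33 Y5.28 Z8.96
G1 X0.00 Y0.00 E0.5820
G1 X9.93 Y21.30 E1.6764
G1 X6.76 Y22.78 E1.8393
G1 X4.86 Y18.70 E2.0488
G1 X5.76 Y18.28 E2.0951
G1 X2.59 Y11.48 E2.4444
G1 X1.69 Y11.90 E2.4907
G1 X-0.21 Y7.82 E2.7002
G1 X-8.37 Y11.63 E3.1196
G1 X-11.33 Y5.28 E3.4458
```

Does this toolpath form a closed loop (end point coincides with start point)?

yes

Start point (G0): (-11.33, 5.28). End point (last G1): the path returns to the start — closed.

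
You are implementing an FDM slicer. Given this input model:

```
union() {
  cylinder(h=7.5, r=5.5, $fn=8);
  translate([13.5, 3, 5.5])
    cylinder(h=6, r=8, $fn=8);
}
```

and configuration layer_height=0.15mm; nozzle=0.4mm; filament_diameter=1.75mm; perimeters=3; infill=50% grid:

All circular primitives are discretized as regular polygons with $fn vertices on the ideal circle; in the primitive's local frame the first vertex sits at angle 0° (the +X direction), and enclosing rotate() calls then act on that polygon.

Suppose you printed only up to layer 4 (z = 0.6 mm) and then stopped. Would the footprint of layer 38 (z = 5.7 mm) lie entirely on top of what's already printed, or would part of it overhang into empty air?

part overhangs

Compare the two slices. At z = 0.6: the r=5.5 cylinder contributes a regular 8-gon of circumradius 5.5 (area = (8/2)·5.500²·sin(360°/8) = 85.56 mm²); the cylinder at (13.5, 3) does not reach this height (z outside [5.5, 11.5]); Taking the union: only the r=5.5 cylinder is present, so the union is just that shape — area = 85.56 mm². At z = 5.7: the cylinder: section is a regular 8-gon, circumradius r=5.5 (area = (8/2)·5.500²·sin(360°/8) = 85.56 mm²); the r=8 cylinder at (13.5, 3) contributes a regular 8-gon of circumradius 8 (area = (8/2)·8.000²·sin(360°/8) = 181.02 mm²); Taking the union: the 2 present regions are separate (no shared area or edge), so areas and boundary lengths simply add and each stays a separate island — area = 266.58 mm². Checking containment: at z = 5.7 the cross-section extends beyond the z = 0.6 cross-section by about 181.02 mm².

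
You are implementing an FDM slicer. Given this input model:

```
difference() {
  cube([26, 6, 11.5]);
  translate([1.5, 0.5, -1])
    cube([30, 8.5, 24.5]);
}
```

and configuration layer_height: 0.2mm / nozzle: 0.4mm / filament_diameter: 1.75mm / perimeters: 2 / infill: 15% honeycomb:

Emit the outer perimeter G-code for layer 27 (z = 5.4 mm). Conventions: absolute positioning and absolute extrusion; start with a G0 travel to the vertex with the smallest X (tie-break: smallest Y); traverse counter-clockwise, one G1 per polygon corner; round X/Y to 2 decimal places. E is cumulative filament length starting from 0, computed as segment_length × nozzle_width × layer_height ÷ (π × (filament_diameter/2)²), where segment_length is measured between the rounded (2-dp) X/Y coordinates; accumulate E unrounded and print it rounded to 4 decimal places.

At z = 5.4 mm: the cube is present — its section is the full 26×6 rectangle; the cube at (1.5, 0.5) is present — its section is the full 30×8.5 rectangle; Subtracting the remaining from the first: starting from the 26×6 cube, the 30×8.5 cube at (1.5, 0.5) partially overlaps it — only the 134.75 mm² overlap (of its 255.00 mm²) is removed, clipping the outline — 1 connected region. The outline is a single polygon with 6 vertices. Extrusion per mm of travel: 0.4 × 0.2 / (π × 0.875²) = 0.033260. Accumulating E over each segment gives final E = 2.1286.

G0 X0.00 Y0.00 Z5.40
G1 X26.00 Y0.00 E0.8648
G1 X26.00 Y0.50 E0.8814
G1 X1.50 Y0.50 E1.6963
G1 X1.50 Y6.00 E1.8792
G1 X0.00 Y6.00 E1.9291
G1 X0.00 Y0.00 E2.1286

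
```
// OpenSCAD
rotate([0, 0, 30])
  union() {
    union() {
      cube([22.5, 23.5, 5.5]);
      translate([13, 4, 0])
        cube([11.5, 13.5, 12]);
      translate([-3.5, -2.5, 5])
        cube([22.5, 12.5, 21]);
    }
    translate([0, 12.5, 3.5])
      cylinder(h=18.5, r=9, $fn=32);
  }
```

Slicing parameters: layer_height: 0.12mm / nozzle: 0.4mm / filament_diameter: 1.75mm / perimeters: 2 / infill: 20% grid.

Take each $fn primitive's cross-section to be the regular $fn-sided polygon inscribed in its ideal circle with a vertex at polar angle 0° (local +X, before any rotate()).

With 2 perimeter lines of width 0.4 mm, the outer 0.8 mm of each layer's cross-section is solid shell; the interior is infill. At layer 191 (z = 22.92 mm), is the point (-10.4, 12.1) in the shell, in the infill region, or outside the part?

outside

At z = 22.92 mm: the cube does not reach this height (z outside [0, 5.5]); the cube at (13, 4) does not reach this height (z outside [0, 12]); the cube at (-3.5, -2.5) (footprint 22.5×12.5) is included at this height; Merging all regions: only the 22.5×12.5 cube at (-3.5, -2.5) is present, so the union is just that shape — 1 connected region; the cylinder at (0, 12.5) does not reach this height (z outside [3.5, 22]); Merging all regions: only the result so far is present, so the union is just that shape — 1 connected region; (rotated 30° about Z; rotation is an isometry so areas/perimeters/island counts are preserved). Overall, the cross-section is a single solid region. Undo the 30° rotation: the query point maps to (-2.957, 15.679) in the un-rotated model frame. The nearest boundary edge runs (19.00, 10.00)→(-3.50, 10.00); distance from the point to it = 5.68 mm. The point is not inside any of the regions above, so it lies outside the cross-section (5.68 mm from the nearest boundary).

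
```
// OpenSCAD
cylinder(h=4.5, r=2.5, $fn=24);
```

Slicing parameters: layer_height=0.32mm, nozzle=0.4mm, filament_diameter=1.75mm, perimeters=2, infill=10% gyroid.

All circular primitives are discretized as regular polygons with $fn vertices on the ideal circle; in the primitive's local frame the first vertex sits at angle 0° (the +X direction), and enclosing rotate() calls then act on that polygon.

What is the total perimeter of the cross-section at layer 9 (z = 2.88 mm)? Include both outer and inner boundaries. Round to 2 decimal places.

15.66 mm

At z = 2.88 mm: the r=2.5 cylinder contributes a regular 24-gon of circumradius 2.5 (perimeter = 2·24·2.500·sin(180°/24) = 15.66 mm). Overall, the cross-section is a single solid region. Total boundary length (outer) = 15.66 mm.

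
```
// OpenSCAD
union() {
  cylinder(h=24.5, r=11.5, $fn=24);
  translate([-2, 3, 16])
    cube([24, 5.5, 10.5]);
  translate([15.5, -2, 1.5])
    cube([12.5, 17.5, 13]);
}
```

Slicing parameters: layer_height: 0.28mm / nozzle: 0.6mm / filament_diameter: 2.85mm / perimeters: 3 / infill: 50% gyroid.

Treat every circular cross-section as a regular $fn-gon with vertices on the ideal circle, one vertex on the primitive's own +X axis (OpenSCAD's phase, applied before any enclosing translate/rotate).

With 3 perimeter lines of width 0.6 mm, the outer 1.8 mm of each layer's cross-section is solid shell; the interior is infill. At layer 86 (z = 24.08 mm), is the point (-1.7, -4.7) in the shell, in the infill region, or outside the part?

At z = 24.08 mm: the cylinder: section is a regular 24-gon, circumradius r=11.5; the cube at (-2, 3) (footprint 24×5.5) is included at this height; the cube at (15.5, -2) does not reach this height (z outside [1.5, 14.5]); Taking the union: the regions partially overlap (shared area 64.40 mm²), so overlapping operands fuse into one piece — 1 connected region. Overall, the cross-section is a single solid region. The nearest boundary edge runs (-2.98, -11.11)→(-5.75, -9.96); distance from the point to it = 6.41 mm. The point is inside the cross-section and 6.41 mm from the nearest boundary — more than the 1.8 mm shell width (3 × 0.6), so it's in the infill interior.

infill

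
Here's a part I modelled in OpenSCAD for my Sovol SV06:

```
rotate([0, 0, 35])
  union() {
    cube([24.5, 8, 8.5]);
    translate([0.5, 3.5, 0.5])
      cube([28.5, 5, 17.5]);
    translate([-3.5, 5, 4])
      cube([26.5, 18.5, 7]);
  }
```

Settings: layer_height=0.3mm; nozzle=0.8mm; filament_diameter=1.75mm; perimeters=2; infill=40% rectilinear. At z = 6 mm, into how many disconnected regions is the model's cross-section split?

1

At z = 6 mm: the cube (footprint 24.5×8) is included at this height; the cube at (0.5, 3.5) (footprint 28.5×5) is included at this height; the 26.5×18.5 cube at (-3.5, 5) contributes its full rectangle; Merging all regions: the regions partially overlap (shared area 188.25 mm²), so overlapping operands fuse into one piece — 1 connected region; (whole slice rotated 35° about Z — lengths, areas and connectivity unchanged). The result has 1 disconnected region.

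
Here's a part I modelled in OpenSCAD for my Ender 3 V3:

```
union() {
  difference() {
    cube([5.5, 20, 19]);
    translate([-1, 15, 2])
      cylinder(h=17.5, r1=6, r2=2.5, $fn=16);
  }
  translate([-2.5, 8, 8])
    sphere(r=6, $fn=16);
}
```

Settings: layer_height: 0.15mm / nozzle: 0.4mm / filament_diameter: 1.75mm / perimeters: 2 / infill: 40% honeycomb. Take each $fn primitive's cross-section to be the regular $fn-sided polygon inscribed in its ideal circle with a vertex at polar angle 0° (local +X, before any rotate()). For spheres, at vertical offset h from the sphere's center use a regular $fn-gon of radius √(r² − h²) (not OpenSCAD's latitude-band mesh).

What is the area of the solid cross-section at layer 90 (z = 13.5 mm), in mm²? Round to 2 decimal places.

113.85 mm²

At z = 13.5 mm: the cube is present — its section is the full 5.5×20 rectangle (area 110.00 mm²); the cone at (-1, 15) contributes a regular 16-gon of circumradius 3.700 (interpolated between r1=6 and r2=2.5 at t=0.657) (area = (16/2)·3.700²·sin(360°/16) = 41.91 mm²); Subtracting the remaining from the first: starting from the 5.5×20 cube (110.00 mm²), the cone at (-1, 15) partially overlaps it — only the 13.75 mm² overlap (of its 41.91 mm²) is removed, clipping the outline — area = 96.25 mm²; the r=6 sphere at (-2.5, 8) contributes a regular 16-gon of circumradius √(6²−5.5²) = 2.398 (area = (16/2)·2.398²·sin(360°/16) = 17.60 mm²); Taking the union: the 2 present regions are separate (no shared area or edge), so areas and boundary lengths simply add and each stays a separate island — area = 113.85 mm². Overall, the cross-section has 2 separate islands. Net area = 113.85 mm².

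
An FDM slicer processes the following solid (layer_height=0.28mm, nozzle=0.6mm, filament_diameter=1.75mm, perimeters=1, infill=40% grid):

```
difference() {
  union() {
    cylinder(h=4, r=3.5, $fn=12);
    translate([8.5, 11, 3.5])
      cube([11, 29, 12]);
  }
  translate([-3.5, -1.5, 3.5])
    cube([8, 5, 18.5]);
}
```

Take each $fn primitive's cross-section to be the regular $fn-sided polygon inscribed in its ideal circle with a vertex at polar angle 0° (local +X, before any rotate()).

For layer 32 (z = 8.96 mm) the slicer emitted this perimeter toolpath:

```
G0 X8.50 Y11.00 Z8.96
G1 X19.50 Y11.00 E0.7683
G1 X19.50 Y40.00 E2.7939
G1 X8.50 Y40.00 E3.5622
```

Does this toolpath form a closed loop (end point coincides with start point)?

no

Start point (G0): (8.50, 11.00). End point (last G1): the path does not return to the start — open.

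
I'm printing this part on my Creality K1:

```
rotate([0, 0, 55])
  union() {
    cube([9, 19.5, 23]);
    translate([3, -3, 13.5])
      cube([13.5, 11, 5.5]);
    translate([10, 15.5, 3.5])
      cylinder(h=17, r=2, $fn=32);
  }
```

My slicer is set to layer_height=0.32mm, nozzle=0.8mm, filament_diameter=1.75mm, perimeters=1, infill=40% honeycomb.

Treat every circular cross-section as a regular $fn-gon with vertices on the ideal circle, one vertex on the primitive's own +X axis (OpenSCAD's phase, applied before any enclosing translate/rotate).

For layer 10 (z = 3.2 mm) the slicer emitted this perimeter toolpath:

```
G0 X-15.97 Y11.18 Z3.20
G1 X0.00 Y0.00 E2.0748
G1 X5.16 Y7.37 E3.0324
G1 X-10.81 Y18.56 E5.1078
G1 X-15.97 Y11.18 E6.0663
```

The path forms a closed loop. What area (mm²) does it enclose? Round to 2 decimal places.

175.49 mm²

Apply the shoelace formula to the sequence of (X, Y) vertices; enclosed area = 175.49 mm².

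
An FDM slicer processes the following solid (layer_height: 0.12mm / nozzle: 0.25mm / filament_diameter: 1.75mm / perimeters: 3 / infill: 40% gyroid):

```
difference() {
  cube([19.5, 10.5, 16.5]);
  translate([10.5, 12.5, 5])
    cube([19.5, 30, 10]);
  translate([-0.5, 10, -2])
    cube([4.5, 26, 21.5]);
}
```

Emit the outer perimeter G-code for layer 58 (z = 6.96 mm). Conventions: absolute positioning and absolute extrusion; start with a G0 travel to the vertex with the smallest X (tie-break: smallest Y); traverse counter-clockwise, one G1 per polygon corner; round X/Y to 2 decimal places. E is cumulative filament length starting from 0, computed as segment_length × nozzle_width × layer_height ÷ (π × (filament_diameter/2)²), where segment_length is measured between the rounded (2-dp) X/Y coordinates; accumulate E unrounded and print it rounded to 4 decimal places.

G0 X0.00 Y0.00 Z6.96
G1 X19.50 Y0.00 E0.2432
G1 X19.50 Y10.50 E0.3742
G1 X4.00 Y10.50 E0.5675
G1 X4.00 Y10.00 E0.5737
G1 X0.00 Y10.00 E0.6236
G1 X0.00 Y0.00 E0.7484

At z = 6.96 mm: the 19.5×10.5 cube contributes its full rectangle; the cube at (10.5, 12.5) (footprint 19.5×30) is included at this height; the cube at (-0.5, 10) is present — its section is the full 4.5×26 rectangle; After the difference (first − rest): starting from the 19.5×10.5 cube, the 19.5×30 cube at (10.5, 12.5) misses the remaining region (no effect); the 4.5×26 cube at (-0.5, 10) partially overlaps it — only the 2.00 mm² overlap (of its 117.00 mm²) is removed, clipping the outline — 1 connected region. The outline is a single polygon with 6 vertices. Extrusion per mm of travel: 0.25 × 0.12 / (π × 0.875²) = 0.012473. Accumulating E over each segment gives final E = 0.7484.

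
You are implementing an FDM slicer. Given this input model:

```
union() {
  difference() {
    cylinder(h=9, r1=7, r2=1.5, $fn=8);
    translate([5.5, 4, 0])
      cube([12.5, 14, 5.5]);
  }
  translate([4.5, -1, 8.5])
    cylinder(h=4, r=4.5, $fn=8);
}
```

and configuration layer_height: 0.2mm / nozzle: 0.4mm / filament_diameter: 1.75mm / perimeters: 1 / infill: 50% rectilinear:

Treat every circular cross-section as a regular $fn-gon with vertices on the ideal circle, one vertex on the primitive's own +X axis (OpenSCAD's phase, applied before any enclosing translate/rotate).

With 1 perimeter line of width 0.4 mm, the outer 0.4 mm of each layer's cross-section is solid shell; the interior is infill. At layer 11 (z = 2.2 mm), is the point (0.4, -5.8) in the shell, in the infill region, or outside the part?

outside

At z = 2.2 mm: the cone (r1=7→r2=1.5) has section circumradius 5.656 here — a regular 8-gon; the cube at (5.5, 4) is present — its section is the full 12.5×14 rectangle; After the difference (first − rest): starting from the cone, the 12.5×14 cube at (5.5, 4) misses the remaining region (no effect) — 1 connected region; the cylinder at (4.5, -1) does not reach this height (z outside [8.5, 12.5]); Merging all regions: only that combined region is present, so the union is just that shape — 1 connected region. Overall, the cross-section is a single solid region. The nearest boundary edge runs (4.00, -4.00)→(-0.00, -5.66); distance from the point to it = 0.29 mm. The point is not inside any of the regions above, so it lies outside the cross-section (0.29 mm from the nearest boundary).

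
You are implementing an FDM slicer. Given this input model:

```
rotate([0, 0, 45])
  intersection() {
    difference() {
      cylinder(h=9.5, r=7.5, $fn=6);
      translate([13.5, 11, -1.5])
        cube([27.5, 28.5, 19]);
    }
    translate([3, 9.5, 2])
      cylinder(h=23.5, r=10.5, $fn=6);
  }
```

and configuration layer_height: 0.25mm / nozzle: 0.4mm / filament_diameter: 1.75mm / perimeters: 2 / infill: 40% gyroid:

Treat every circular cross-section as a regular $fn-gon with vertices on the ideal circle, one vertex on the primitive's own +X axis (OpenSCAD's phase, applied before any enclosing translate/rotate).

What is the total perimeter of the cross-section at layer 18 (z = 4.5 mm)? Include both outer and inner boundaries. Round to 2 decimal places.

31.08 mm

At z = 4.5 mm: the r=7.5 cylinder contributes a regular 6-gon of circumradius 7.5 (perimeter = 2·6·7.500·sin(180°/6) = 45.00 mm); the cube at (13.5, 11) (footprint 27.5×28.5) is included at this height (perimeter 112.00 mm); Subtracting the remaining from the first: starting from the r=7.5 cylinder, the 27.5×28.5 cube at (13.5, 11) misses the remaining region (no effect) — boundary = 45.00 mm; the r=10.5 cylinder at (3, 9.5) gives a regular 6-gon of circumradius 10.5 (constant along its height) (perimeter = 2·6·10.500·sin(180°/6) = 63.00 mm); Taking the intersection: the r=10.5 cylinder at (3, 9.5) partially overlaps the result so far; clipping to the common part keeps 56.17 mm² — boundary = 31.08 mm; (rotated 45° about Z; rotation is an isometry so areas/perimeters/island counts are preserved). Overall, the cross-section is a single solid region. Total boundary length (outer) = 31.08 mm.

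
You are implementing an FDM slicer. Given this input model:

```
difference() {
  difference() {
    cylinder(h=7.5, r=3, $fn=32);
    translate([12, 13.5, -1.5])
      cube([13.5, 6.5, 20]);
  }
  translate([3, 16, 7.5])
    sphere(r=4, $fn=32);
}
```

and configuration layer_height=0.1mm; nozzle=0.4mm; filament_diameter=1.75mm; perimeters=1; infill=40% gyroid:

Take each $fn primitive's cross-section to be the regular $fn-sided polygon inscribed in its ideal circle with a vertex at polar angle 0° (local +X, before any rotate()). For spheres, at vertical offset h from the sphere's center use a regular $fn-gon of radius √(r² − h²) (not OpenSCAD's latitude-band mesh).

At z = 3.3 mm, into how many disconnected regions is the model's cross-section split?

At z = 3.3 mm: the r=3 cylinder gives a regular 32-gon of circumradius 3 (constant along its height); the cube at (12, 13.5) is present — its section is the full 13.5×6.5 rectangle; Taking the first minus the rest: starting from the r=3 cylinder, the 13.5×6.5 cube at (12, 13.5) misses the remaining region (no effect) — 1 connected region; the sphere at (3, 16) is absent (|z−center|=4.200 > r=4); Subtracting the remaining from the first: none of the subtracted shapes is present at this height, so the result so far is unchanged — 1 connected region. The result has 1 disconnected region.

1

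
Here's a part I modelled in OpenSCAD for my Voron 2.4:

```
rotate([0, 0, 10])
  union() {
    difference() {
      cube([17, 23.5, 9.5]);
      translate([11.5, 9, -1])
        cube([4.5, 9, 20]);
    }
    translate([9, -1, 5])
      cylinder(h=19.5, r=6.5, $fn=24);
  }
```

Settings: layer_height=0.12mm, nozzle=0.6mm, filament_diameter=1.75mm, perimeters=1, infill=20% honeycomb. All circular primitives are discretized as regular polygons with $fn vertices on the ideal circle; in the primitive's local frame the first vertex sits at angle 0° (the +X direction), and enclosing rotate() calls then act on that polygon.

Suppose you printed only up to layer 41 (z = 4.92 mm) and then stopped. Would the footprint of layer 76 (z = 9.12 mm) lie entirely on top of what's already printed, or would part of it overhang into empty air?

part overhangs

Compare the two slices. At z = 4.92: the cube (footprint 17×23.5) is included at this height (area 399.50 mm²); the cube at (11.5, 9) (footprint 4.5×9) is included at this height (area 40.50 mm²); Subtracting the remaining from the first: starting from the 17×23.5 cube (399.50 mm²), the 4.5×9 cube at (11.5, 9) lies wholly inside it (removes its full 40.50 mm² and its 27.00 mm outline becomes a hole wall) — area = 359.00 mm²; the cylinder at (9, -1) is absent (z outside [5, 24.5]); Taking the union: only the result so far is present, so the union is just that shape — area = 359.00 mm²; (rotated 10° about Z; rotation is an isometry so areas/perimeters/island counts are preserved). At z = 9.12: the cube is present — its section is the full 17×23.5 rectangle (area 399.50 mm²); the cube at (11.5, 9) (footprint 4.5×9) is included at this height (area 40.50 mm²); After the difference (first − rest): starting from the 17×23.5 cube (399.50 mm²), the 4.5×9 cube at (11.5, 9) lies wholly inside it (removes its full 40.50 mm² and its 27.00 mm outline becomes a hole wall) — area = 359.00 mm²; the r=6.5 cylinder at (9, -1) gives a regular 24-gon of circumradius 6.5 (constant along its height) (area = (24/2)·6.500²·sin(360°/24) = 131.22 mm²); Taking the union: the regions partially overlap — summed areas 490.22 mm² minus the doubly-counted overlap 52.74 mm² gives 437.48 mm² — area = 437.48 mm²; (whole slice rotated 10° about Z — lengths, areas and connectivity unchanged). Checking containment: at z = 9.12 the cross-section extends beyond the z = 4.92 cross-section by about 78.48 mm².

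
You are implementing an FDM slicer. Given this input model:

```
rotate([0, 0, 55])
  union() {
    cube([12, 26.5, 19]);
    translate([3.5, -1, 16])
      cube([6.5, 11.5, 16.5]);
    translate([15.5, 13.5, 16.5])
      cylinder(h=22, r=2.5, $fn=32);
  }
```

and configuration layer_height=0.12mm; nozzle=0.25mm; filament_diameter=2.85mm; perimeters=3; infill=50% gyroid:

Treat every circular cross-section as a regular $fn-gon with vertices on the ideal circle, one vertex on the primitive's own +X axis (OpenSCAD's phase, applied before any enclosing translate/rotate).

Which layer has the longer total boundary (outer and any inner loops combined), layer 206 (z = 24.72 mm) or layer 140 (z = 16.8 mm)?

layer 140 (z = 16.8 mm)

Layer 206 (z = 24.72): the cube is absent (z outside [0, 19]); the cube at (3.5, -1) is present — its section is the full 6.5×11.5 rectangle (perimeter 36.00 mm); the r=2.5 cylinder at (15.5, 13.5) gives a regular 32-gon of circumradius 2.5 (constant along its height) (perimeter = 2·32·2.500·sin(180°/32) = 15.68 mm); Taking the union: the 2 present regions are separate (no shared area or edge), so areas and boundary lengths simply add and each stays a separate island — boundary = 51.68 mm; (rotated 55° about Z; rotation is an isometry so areas/perimeters/island counts are preserved). So its perimeter = 51.68 mm. Layer 140 (z = 16.8): the cube is present — its section is the full 12×26.5 rectangle (perimeter 77.00 mm); the cube at (3.5, -1) is present — its section is the full 6.5×11.5 rectangle (perimeter 36.00 mm); the r=2.5 cylinder at (15.5, 13.5) contributes a regular 32-gon of circumradius 2.5 (perimeter = 2·32·2.500·sin(180°/32) = 15.68 mm); Taking the union: the regions partially overlap (shared area 68.25 mm²), so the edge portions inside another operand are dropped and the merged outline is re-measured after clipping — boundary = 94.68 mm; (rotated 55° about Z; rotation is an isometry so areas/perimeters/island counts are preserved). So its perimeter = 94.68 mm. Layer 140 is larger (94.68 vs 51.68 mm).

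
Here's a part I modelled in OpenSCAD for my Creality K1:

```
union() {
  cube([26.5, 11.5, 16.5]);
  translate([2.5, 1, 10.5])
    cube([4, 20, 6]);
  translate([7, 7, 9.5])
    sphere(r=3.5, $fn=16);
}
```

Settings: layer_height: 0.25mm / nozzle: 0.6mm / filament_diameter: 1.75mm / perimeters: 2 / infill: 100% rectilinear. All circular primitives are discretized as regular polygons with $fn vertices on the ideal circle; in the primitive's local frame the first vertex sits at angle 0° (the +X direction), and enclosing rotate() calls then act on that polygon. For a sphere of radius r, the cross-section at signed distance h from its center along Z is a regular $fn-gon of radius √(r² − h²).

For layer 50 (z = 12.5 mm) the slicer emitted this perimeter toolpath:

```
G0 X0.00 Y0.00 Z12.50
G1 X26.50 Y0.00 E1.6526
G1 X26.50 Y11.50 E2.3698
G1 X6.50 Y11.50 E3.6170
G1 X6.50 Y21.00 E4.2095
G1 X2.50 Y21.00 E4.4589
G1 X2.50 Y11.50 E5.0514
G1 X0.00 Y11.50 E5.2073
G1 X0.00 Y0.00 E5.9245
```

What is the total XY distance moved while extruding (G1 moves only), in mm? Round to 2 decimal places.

95.00 mm

Sum the Euclidean lengths of each G1 segment: total = 95.00 mm.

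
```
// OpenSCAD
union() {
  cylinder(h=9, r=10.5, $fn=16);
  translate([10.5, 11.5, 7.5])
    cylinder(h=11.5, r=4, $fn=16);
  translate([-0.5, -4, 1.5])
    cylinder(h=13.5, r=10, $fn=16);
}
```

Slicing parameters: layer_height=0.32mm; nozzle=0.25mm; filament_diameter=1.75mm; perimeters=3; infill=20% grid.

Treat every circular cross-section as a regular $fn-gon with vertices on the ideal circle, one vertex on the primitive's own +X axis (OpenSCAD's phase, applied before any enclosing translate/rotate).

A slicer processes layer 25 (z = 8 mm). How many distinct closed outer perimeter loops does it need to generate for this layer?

2

At z = 8 mm: the cylinder: section is a regular 16-gon, circumradius r=10.5; the cylinder at (10.5, 11.5): section is a regular 16-gon, circumradius r=4; the cylinder at (-0.5, -4): section is a regular 16-gon, circumradius r=10; Combining (union): the regions partially overlap (shared area 240.18 mm²), so overlapping operands fuse into one piece — 2 connected regions. The result has 2 disconnected regions.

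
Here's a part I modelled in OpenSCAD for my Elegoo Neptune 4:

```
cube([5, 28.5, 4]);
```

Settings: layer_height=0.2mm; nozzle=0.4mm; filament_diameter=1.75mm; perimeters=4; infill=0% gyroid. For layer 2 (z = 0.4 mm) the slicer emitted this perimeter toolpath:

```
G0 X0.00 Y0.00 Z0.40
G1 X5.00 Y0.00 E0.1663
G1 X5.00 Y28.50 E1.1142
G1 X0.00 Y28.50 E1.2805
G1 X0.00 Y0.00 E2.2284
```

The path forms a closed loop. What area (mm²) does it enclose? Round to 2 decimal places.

142.50 mm²

Apply the shoelace formula to the sequence of (X, Y) vertices; enclosed area = 142.50 mm².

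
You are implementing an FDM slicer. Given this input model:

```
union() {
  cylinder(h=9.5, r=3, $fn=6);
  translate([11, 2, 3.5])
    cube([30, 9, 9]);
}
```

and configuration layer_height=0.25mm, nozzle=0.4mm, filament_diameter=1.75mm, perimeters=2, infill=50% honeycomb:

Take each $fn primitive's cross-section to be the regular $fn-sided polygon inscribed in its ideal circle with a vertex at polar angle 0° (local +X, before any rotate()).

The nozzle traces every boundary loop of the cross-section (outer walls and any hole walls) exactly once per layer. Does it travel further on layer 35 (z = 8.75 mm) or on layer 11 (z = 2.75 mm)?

Layer 35 (z = 8.75): the r=3 cylinder gives a regular 6-gon of circumradius 3 (constant along its height) (perimeter = 2·6·3.000·sin(180°/6) = 18.00 mm); the cube at (11, 2) is present — its section is the full 30×9 rectangle (perimeter 78.00 mm); Merging all regions: the 2 present regions are separate (no shared area or edge), so areas and boundary lengths simply add and each stays a separate island — boundary = 96.00 mm. So its perimeter = 96.00 mm. Layer 11 (z = 2.75): the r=3 cylinder contributes a regular 6-gon of circumradius 3 (perimeter = 2·6·3.000·sin(180°/6) = 18.00 mm); the cube at (11, 2) does not reach this height (z outside [3.5, 12.5]); Merging all regions: only the r=3 cylinder is present, so the union is just that shape — boundary = 18.00 mm. So its perimeter = 18.00 mm. Layer 35 is larger (96.00 vs 18.00 mm).

layer 35 (z = 8.75 mm)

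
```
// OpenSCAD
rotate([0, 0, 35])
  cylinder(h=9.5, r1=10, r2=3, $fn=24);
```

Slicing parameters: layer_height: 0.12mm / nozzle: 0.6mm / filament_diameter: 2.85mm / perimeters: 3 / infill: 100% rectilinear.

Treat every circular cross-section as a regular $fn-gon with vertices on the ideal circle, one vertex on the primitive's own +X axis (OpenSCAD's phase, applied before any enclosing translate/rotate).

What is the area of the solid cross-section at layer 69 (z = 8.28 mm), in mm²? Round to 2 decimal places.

47.21 mm²

At z = 8.28 mm: the cone contributes a regular 24-gon of circumradius 3.899 (interpolated between r1=10 and r2=3 at t=0.872) (area = (24/2)·3.899²·sin(360°/24) = 47.21 mm²); (rotated 35° about Z; rotation is an isometry so areas/perimeters/island counts are preserved). Overall, the cross-section is a single solid region. Net area = 47.21 mm².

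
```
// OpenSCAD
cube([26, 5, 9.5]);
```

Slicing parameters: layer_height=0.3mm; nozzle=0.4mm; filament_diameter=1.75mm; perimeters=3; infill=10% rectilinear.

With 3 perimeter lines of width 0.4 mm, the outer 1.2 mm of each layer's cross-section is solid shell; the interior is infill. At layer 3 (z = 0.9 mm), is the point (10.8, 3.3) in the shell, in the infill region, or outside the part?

At z = 0.9 mm: the 26×5 cube contributes its full rectangle. Overall, the cross-section is a single solid region. The nearest boundary edge runs (26.00, 5.00)→(0.00, 5.00); distance from the point to it = 1.70 mm. The point is inside the cross-section and 1.70 mm from the nearest boundary — more than the 1.2 mm shell width (3 × 0.4), so it's in the infill interior.

infill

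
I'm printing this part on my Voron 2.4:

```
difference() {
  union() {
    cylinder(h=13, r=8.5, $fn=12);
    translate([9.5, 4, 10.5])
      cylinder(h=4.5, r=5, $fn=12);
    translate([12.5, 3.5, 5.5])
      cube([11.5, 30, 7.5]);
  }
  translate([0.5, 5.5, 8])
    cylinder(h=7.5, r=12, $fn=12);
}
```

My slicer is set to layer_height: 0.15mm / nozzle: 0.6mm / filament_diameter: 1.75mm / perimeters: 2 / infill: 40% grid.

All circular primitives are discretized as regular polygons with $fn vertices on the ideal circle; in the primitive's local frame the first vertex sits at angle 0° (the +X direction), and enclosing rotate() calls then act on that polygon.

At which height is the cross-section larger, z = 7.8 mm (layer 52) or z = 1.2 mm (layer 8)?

layer 52 (z = 7.8 mm)

Layer 52 (z = 7.8): the r=8.5 cylinder contributes a regular 12-gon of circumradius 8.5 (area = (12/2)·8.500²·sin(360°/12) = 216.75 mm²); the cylinder at (9.5, 4) does not reach this height (z outside [10.5, 15]); the cube at (12.5, 3.5) (footprint 11.5×30) is included at this height (area 345.00 mm²); Merging all regions: the 2 present regions are separate (no shared area or edge), so areas and boundary lengths simply add and each stays a separate island — area = 561.75 mm²; the cylinder at (0.5, 5.5) is not intersected at this z (z outside [8, 15.5]); Taking the first minus the rest: none of the subtracted shapes is present at this height, so the result so far is unchanged — area = 561.75 mm². So its area = 561.75 mm². Layer 8 (z = 1.2): the cylinder: section is a regular 12-gon, circumradius r=8.5 (area = (12/2)·8.500²·sin(360°/12) = 216.75 mm²); the cylinder at (9.5, 4) is absent (z outside [10.5, 15]); the cube at (12.5, 3.5) is absent (z outside [5.5, 13]); Taking the union: only the r=8.5 cylinder is present, so the union is just that shape — area = 216.75 mm²; the cylinder at (0.5, 5.5) does not reach this height (z outside [8, 15.5]); After the difference (first − rest): none of the subtracted shapes is present at this height, so that combined region is unchanged — area = 216.75 mm². So its area = 216.75 mm². Layer 52 is larger (561.75 vs 216.75 mm²).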